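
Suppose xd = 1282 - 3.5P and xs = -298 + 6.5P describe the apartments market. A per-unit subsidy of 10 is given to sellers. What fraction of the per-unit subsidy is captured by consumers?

Consumer share = 0.65

Pre-subsidy: 1282 - 3.5P = -298 + 6.5P gives P* = 158, x* = 729.
With the subsidy, sellers receive Ps = Pb + 10 for each unit, where Pb is the price buyers pay.
Supply in terms of Pb becomes xs = -298 + 6.5(Pb + 10) = -233 + 6.5Pb. Setting this equal to demand: 1282 - 3.5Pb = -233 + 6.5Pb, so Pb = 151.5.
Sellers receive Ps = 151.5 + 10 = 161.5; x' = 1282 − 3.5·151.5 = 751.75.
Buyers' price falls by P* − Pb = 158 − 151.5 = 6.5; sellers' price rises by Ps − P* = 161.5 − 158 = 3.5.
So consumers capture 6.5/10 = 0.65 of each unit of subsidy.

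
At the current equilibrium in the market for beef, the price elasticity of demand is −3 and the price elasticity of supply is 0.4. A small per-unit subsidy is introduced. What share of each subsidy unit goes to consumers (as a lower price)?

Consumer share = 2/17

For a small subsidy around the equilibrium, the benefit split depends on the relative slopes, which at a point are proportional to the elasticities.
Buyer share = εs/(εs + |εd|) = 0.4/(0.4 + 3) = 2/17; seller share = |εd|/(εs + |εd|) = 15/17.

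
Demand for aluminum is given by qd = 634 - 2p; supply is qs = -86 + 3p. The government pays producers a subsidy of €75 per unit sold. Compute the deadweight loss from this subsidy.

Deadweight loss = €3375

Pre-subsidy: 634 - 2p = -86 + 3p gives p* = 144, q* = 346.
With the subsidy, sellers receive ps = pb + 75 for each unit, where pb is the price buyers pay.
Supply in terms of pb becomes qs = -86 + 3(pb + 75) = 139 + 3pb. Setting this equal to demand: 634 - 2pb = 139 + 3pb, so pb = 99.
Sellers receive ps = 99 + 75 = 174; q' = 634 − 2·99 = 436.
The subsidy expands output by 436 − 346 = 90 past the efficient level; on those units the gap between marginal cost and willingness to pay runs from 0 up to 75.
DWL = ½ × 75 × 90 = 3375.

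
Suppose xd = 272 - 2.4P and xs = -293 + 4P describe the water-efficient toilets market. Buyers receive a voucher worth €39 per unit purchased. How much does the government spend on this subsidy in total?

Government cost = €4626.375

Pre-subsidy: 272 - 2.4P = -293 + 4P gives P* = 88.28125, x* = 60.125.
With the rebate, buyers effectively pay Pb = Ps − 39, where Ps is the price sellers receive.
Demand in terms of Ps becomes xd = 272 − 2.4(Ps − 39) = 365.6 - 2.4Ps. Setting this equal to supply: 365.6 - 2.4Ps = -293 + 4Ps, so Ps = 102.90625.
Buyers pay Pb = 102.90625 − 39 = 63.90625; x' = -293 + 4·102.90625 = 118.625.
Government outlay = subsidy × quantity = 39 × 118.625 = 4626.375.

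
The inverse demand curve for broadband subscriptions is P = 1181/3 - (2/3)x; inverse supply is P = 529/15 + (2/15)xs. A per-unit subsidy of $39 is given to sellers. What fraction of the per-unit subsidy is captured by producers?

Pre-subsidy: 1181/3 - (2/3)x = 529/15 + (2/15)x gives x* = 448 and P* = 95.
With the subsidy, sellers receive Ps = Pb + 39 for each unit, where Pb is the price buyers pay.
On the curves, Pb = 1181/3 - (2/3)x and Ps = 529/15 + (2/15)x; the wedge Ps − Pb = 39 gives 529/15 + (2/15)x − (1181/3 - (2/3)x) = 39, so x' = 496.75.
Then Pb = 1181/3 − (2/3)·496.75 = 62.5 and Ps = 529/15 + (2/15)·496.75 = 101.5.
Buyers' price falls by P* − Pb = 95 − 62.5 = 32.5; sellers' price rises by Ps − P* = 101.5 − 95 = 6.5.
So producers capture 6.5/39 = 1/6 of each unit of subsidy.

Producer share = 1/6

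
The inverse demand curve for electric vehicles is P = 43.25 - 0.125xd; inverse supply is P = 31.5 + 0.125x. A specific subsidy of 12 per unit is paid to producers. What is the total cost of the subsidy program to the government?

Pre-subsidy: 43.25 - 0.125x = 31.5 + 0.125x gives x* = 47 and P* = 37.375.
With the subsidy, sellers receive Ps = Pb + 12 for each unit, where Pb is the price buyers pay.
On the curves, Pb = 43.25 - 0.125x and Ps = 31.5 + 0.125x; the wedge Ps − Pb = 12 gives 31.5 + 0.125x − (43.25 - 0.125x) = 12, so x' = 95.
Then Pb = 43.25 − 0.125·95 = 31.375 and Ps = 31.5 + 0.125·95 = 43.375.
Government outlay = subsidy × quantity = 12 × 95 = 1140.

Government cost = 1140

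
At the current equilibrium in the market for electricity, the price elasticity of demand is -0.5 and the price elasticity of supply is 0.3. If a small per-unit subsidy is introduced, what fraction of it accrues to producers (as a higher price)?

For a small subsidy around the equilibrium, the benefit split depends on the relative slopes, which at a point are proportional to the elasticities.
Buyer share = εs/(εs + |εd|) = 0.3/(0.3 + 0.5) = 0.375; seller share = |εd|/(εs + |εd|) = 0.625.
So producers capture 0.625 of the subsidy.

Producer share = 0.625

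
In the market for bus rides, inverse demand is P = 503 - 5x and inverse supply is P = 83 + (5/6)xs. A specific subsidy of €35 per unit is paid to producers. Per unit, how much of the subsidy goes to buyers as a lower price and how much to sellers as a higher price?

Buyers gain €30 per unit; sellers gain €5 per unit

Pre-subsidy: 503 - 5x = 83 + (5/6)x gives x* = 72 and P* = 143.
With the subsidy, sellers receive Ps = Pb + 35 for each unit, where Pb is the price buyers pay.
On the curves, Pb = 503 - 5x and Ps = 83 + (5/6)x; the wedge Ps − Pb = 35 gives 83 + (5/6)x − (503 - 5x) = 35, so x' = 78.
Then Pb = 503 − 5·78 = 113 and Ps = 83 + (5/6)·78 = 148.
Buyers' price falls by P* − Pb = 143 − 113 = 30; sellers' price rises by Ps − P* = 148 − 143 = 5.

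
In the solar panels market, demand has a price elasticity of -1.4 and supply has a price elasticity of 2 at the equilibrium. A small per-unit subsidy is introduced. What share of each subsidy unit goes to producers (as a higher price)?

Producer share = 7/17

For a small subsidy around the equilibrium, the benefit split depends on the relative slopes, which at a point are proportional to the elasticities.
Buyer share = εs/(εs + |εd|) = 2/(2 + 1.4) = 10/17; seller share = |εd|/(εs + |εd|) = 7/17.
So producers capture 7/17 of the subsidy.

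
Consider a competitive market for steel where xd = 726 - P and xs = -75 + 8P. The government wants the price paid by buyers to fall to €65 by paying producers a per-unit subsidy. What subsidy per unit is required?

Required subsidy s = €27 per unit

At a buyer price of 65, quantity demanded is 726 − 1·65 = 661.
Sellers supply 661 only when they receive Ps with -75 + 8·Ps = 661, i.e. Ps = 92.
s = Ps − Pb = 92 − 65 = 27.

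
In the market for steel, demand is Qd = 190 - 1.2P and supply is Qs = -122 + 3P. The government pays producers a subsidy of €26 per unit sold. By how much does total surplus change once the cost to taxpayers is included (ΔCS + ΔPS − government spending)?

Net change in total surplus = -2028/7

Pre-subsidy: 190 - 1.2P = -122 + 3P gives P* = 520/7, Q* = 706/7.
With the subsidy, sellers receive Ps = Pb + 26 for each unit, where Pb is the price buyers pay.
Supply in terms of Pb becomes Qs = -122 + 3(Pb + 26) = -44 + 3Pb. Setting this equal to demand: 190 - 1.2Pb = -44 + 3Pb, so Pb = 390/7.
Sellers receive Ps = 390/7 + 26 = 572/7; Q' = 190 − 1.2·(390/7) = 862/7.
ΔCS = ½(706/7 + 862/7)(520/7 − 390/7) = 2080; ΔPS = ½(706/7 + 862/7)(572/7 − 520/7) = 832.
Government spending = 26 × 862/7 = 22412/7.
Net change = 2080 + 832 − 22412/7 = -2028/7. The loss equals the DWL triangle ½·26·156/7.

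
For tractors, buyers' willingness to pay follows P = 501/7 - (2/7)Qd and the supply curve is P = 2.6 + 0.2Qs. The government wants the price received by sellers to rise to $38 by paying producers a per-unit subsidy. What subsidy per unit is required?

At a seller price of 38, quantity supplied is -13 + 5·38 = 177.
Buyers absorb 177 only when they pay Pb = 501/7 − (2/7)·177 = 21.
s = Ps − Pb = 38 − 21 = 17.

Required subsidy s = $17 per unit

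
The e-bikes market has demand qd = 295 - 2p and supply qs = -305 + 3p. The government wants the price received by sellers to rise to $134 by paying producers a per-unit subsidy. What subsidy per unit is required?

At a seller price of 134, quantity supplied is -305 + 3·134 = 97.
Buyers absorb 97 only when they pay pb with 295 − 2·pb = 97, i.e. pb = 99.
s = ps − pb = 134 − 99 = 35.

Required subsidy s = $35 per unit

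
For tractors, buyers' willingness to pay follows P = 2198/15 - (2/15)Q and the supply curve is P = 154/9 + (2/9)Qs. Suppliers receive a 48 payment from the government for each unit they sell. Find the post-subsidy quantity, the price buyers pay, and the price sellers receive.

Q' = 499; buyers pay 80; sellers receive 128

Pre-subsidy: 2198/15 - (2/15)Q = 154/9 + (2/9)Q gives Q* = 364 and P* = 98.
With the subsidy, sellers receive Ps = Pb + 48 for each unit, where Pb is the price buyers pay.
On the curves, Pb = 2198/15 - (2/15)Q and Ps = 154/9 + (2/9)Q; the wedge Ps − Pb = 48 gives 154/9 + (2/9)Q − (2198/15 - (2/15)Q) = 48, so Q' = 499.
Then Pb = 2198/15 − (2/15)·499 = 80 and Ps = 154/9 + (2/9)·499 = 128.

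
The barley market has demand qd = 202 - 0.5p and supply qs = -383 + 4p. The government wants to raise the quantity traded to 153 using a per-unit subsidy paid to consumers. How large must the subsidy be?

At q = 153, invert demand for the buyer price: pb = (202 − 153)/0.5 = 98; invert supply for the seller price: ps = (153 − (-383))/4 = 134.
The subsidy must fill the gap: s = ps − pb = 134 − 98 = 36.

Required subsidy s = 36 per unit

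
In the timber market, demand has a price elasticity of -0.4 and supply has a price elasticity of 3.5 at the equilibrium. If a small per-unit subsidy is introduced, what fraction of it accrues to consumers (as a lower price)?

For a small subsidy around the equilibrium, the benefit split depends on the relative slopes, which at a point are proportional to the elasticities.
Buyer share = εs/(εs + |εd|) = 3.5/(3.5 + 0.4) = 35/39; seller share = |εd|/(εs + |εd|) = 4/39.

Consumer share = 35/39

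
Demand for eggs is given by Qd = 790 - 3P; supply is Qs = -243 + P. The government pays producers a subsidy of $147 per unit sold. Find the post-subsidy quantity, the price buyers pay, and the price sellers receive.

Q' = 125.5; buyers pay $221.5; sellers receive $368.5

Pre-subsidy: 790 - 3P = -243 + P gives P* = 258.25, Q* = 15.25.
With the subsidy, sellers receive Ps = Pb + 147 for each unit, where Pb is the price buyers pay.
Supply in terms of Pb becomes Qs = -243 + 1(Pb + 147) = -96 + Pb. Setting this equal to demand: 790 - 3Pb = -96 + Pb, so Pb = 221.5.
Sellers receive Ps = 221.5 + 147 = 368.5; Q' = 790 − 3·221.5 = 125.5.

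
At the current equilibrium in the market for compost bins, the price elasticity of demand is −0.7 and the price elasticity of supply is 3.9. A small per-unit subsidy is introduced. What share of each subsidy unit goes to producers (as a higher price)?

For a small subsidy around the equilibrium, the benefit split depends on the relative slopes, which at a point are proportional to the elasticities.
Buyer share = εs/(εs + |εd|) = 3.9/(3.9 + 0.7) = 39/46; seller share = |εd|/(εs + |εd|) = 7/46.
So producers capture 7/46 of the subsidy.

Producer share = 7/46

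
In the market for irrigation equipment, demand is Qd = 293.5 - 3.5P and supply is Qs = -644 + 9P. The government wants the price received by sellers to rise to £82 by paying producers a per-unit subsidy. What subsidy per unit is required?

At a seller price of 82, quantity supplied is -644 + 9·82 = 94.
Buyers absorb 94 only when they pay Pb with 293.5 − 3.5·Pb = 94, i.e. Pb = 57.
s = Ps − Pb = 82 − 57 = 25.

Required subsidy s = £25 per unit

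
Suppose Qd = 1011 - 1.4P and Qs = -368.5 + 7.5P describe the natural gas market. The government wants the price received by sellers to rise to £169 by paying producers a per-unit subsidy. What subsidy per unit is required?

Required subsidy s = £89 per unit

At a seller price of 169, quantity supplied is -368.5 + 7.5·169 = 899.
Buyers absorb 899 only when they pay Pb with 1011 − 1.4·Pb = 899, i.e. Pb = 80.
s = Ps − Pb = 169 − 80 = 89.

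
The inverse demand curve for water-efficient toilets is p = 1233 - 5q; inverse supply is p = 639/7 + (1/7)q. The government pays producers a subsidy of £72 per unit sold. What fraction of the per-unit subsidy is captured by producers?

Producer share = 1/36

Pre-subsidy: 1233 - 5q = 639/7 + (1/7)q gives q* = 222 and p* = 123.
With the subsidy, sellers receive ps = pb + 72 for each unit, where pb is the price buyers pay.
On the curves, pb = 1233 - 5q and ps = 639/7 + (1/7)q; the wedge ps − pb = 72 gives 639/7 + (1/7)q − (1233 - 5q) = 72, so q' = 236.
Then pb = 1233 − 5·236 = 53 and ps = 639/7 + (1/7)·236 = 125.
Buyers' price falls by p* − pb = 123 − 53 = 70; sellers' price rises by ps − p* = 125 − 123 = 2.
So producers capture 2/72 = 1/36 of each unit of subsidy.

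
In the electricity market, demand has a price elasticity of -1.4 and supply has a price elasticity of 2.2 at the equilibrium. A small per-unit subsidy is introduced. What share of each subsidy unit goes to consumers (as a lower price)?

Consumer share = 11/18

For a small subsidy around the equilibrium, the benefit split depends on the relative slopes, which at a point are proportional to the elasticities.
Buyer share = εs/(εs + |εd|) = 2.2/(2.2 + 1.4) = 11/18; seller share = |εd|/(εs + |εd|) = 7/18.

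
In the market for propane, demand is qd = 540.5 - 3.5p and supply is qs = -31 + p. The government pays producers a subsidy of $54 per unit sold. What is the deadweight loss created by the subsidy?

Pre-subsidy: 540.5 - 3.5p = -31 + p gives p* = 127, q* = 96.
With the subsidy, sellers receive ps = pb + 54 for each unit, where pb is the price buyers pay.
Supply in terms of pb becomes qs = -31 + 1(pb + 54) = 23 + pb. Setting this equal to demand: 540.5 - 3.5pb = 23 + pb, so pb = 115.
Sellers receive ps = 115 + 54 = 169; q' = 540.5 − 3.5·115 = 138.
The subsidy expands output by 138 − 96 = 42 past the efficient level; on those units the gap between marginal cost and willingness to pay runs from 0 up to 54.
DWL = ½ × 54 × 42 = 1134.

Deadweight loss = $1134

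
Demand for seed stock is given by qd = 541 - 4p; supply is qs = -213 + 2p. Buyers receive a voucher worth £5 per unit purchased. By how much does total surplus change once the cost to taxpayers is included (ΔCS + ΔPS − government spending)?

Pre-subsidy: 541 - 4p = -213 + 2p gives p* = 377/3, q* = 115/3.
With the rebate, buyers effectively pay pb = ps − 5, where ps is the price sellers receive.
Demand in terms of ps becomes qd = 541 − 4(ps − 5) = 561 - 4ps. Setting this equal to supply: 561 - 4ps = -213 + 2ps, so ps = 129.
Buyers pay pb = 129 − 5 = 124; q' = -213 + 2·129 = 45.
ΔCS = ½(115/3 + 45)(377/3 − 124) = 625/9; ΔPS = ½(115/3 + 45)(129 − 377/3) = 1250/9.
Government spending = 5 × 45 = 225.
Net change = 625/9 + 1250/9 − 225 = -50/3. The loss equals the DWL triangle ½·5·20/3.

Net change in total surplus = -50/3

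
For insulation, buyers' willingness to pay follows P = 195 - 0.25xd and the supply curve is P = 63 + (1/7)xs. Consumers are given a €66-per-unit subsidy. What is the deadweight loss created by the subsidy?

Deadweight loss = €5544

Pre-subsidy: 195 - 0.25x = 63 + (1/7)x gives x* = 336 and P* = 111.
With the rebate, buyers effectively pay Pb = Ps − 66, where Ps is the price sellers receive.
On the curves, Pb = 195 - 0.25x and Ps = 63 + (1/7)x; the wedge Ps − Pb = 66 gives 63 + (1/7)x − (195 - 0.25x) = 66, so x' = 504.
Then Pb = 195 − 0.25·504 = 69 and Ps = 63 + (1/7)·504 = 135.
The subsidy expands output by 504 − 336 = 168 past the efficient level; on those units the gap between marginal cost and willingness to pay runs from 0 up to 66.
DWL = ½ × 66 × 168 = 5544.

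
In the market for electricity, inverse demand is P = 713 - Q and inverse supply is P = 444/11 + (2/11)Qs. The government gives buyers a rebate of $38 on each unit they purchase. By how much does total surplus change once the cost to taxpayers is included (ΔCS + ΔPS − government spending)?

Pre-subsidy: 713 - Q = 444/11 + (2/11)Q gives Q* = 7399/13 and P* = 1870/13.
With the rebate, buyers effectively pay Pb = Ps − 38, where Ps is the price sellers receive.
On the curves, Pb = 713 - Q and Ps = 444/11 + (2/11)Q; the wedge Ps − Pb = 38 gives 444/11 + (2/11)Q − (713 - Q) = 38, so Q' = 7817/13.
Then Pb = 713 − 1·(7817/13) = 1452/13 and Ps = 444/11 + (2/11)·(7817/13) = 1946/13.
ΔCS = ½(7399/13 + 7817/13)(1870/13 − 1452/13) = 3180144/169; ΔPS = ½(7399/13 + 7817/13)(1946/13 − 1870/13) = 578208/169.
Government spending = 38 × 7817/13 = 297046/13.
Net change = 3180144/169 + 578208/169 − 297046/13 = -7942/13. The loss equals the DWL triangle ½·38·418/13.

Net change in total surplus = -7942/13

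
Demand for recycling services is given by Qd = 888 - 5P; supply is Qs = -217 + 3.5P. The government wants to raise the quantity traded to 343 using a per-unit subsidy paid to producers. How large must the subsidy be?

At Q = 343, invert demand for the buyer price: Pb = (888 − 343)/5 = 109; invert supply for the seller price: Ps = (343 − (-217))/3.5 = 160.
The subsidy must fill the gap: s = Ps − Pb = 160 − 109 = 51.

Required subsidy s = 51 per unit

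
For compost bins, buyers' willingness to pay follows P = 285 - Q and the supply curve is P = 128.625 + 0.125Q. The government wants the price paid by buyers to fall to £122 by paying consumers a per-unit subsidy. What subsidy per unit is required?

Required subsidy s = £27 per unit

At a buyer price of 122, quantity demanded is 285 − 1·122 = 163.
Sellers supply 163 only when they receive Ps = 128.625 + 0.125·163 = 149.
s = Ps − Pb = 149 − 122 = 27.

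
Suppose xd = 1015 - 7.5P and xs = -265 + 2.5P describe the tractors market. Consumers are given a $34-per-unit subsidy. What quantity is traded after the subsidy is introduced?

Pre-subsidy: 1015 - 7.5P = -265 + 2.5P gives P* = 128, x* = 55.
With the rebate, buyers effectively pay Pb = Ps − 34, where Ps is the price sellers receive.
Demand in terms of Ps becomes xd = 1015 − 7.5(Ps − 34) = 1270 - 7.5Ps. Setting this equal to supply: 1270 - 7.5Ps = -265 + 2.5Ps, so Ps = 153.5.
Buyers pay Pb = 153.5 − 34 = 119.5; x' = -265 + 2.5·153.5 = 118.75.

x' = 118.75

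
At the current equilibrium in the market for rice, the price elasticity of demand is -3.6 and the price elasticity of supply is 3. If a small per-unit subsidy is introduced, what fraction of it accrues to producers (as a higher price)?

Producer share = 6/11

For a small subsidy around the equilibrium, the benefit split depends on the relative slopes, which at a point are proportional to the elasticities.
Buyer share = εs/(εs + |εd|) = 3/(3 + 3.6) = 5/11; seller share = |εd|/(εs + |εd|) = 6/11.
So producers capture 6/11 of the subsidy.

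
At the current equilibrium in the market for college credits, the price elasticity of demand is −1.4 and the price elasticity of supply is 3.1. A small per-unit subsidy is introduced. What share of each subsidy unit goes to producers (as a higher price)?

For a small subsidy around the equilibrium, the benefit split depends on the relative slopes, which at a point are proportional to the elasticities.
Buyer share = εs/(εs + |εd|) = 3.1/(3.1 + 1.4) = 31/45; seller share = |εd|/(εs + |εd|) = 14/45.
So producers capture 14/45 of the subsidy.

Producer share = 14/45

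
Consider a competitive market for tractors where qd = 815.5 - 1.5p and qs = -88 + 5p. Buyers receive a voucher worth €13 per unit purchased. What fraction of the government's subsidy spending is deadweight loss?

DWL / government spending = 15/1244

Pre-subsidy: 815.5 - 1.5p = -88 + 5p gives p* = 139, q* = 607.
With the rebate, buyers effectively pay pb = ps − 13, where ps is the price sellers receive.
Demand in terms of ps becomes qd = 815.5 − 1.5(ps − 13) = 835 - 1.5ps. Setting this equal to supply: 835 - 1.5ps = -88 + 5ps, so ps = 142.
Buyers pay pb = 142 − 13 = 129; q' = -88 + 5·142 = 622.
ΔCS = ½(607 + 622)(139 − 129) = 6145; ΔPS = ½(607 + 622)(142 − 139) = 1843.5.
Government spending = 13 × 622 = 8086.
DWL = ½ × 13 × (622 − 607) = 97.5; fraction = 97.5 / 8086 = 15/1244.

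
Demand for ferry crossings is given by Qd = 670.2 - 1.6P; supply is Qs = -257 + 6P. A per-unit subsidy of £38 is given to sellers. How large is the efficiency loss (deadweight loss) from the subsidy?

Pre-subsidy: 670.2 - 1.6P = -257 + 6P gives P* = 122, Q* = 475.
With the subsidy, sellers receive Ps = Pb + 38 for each unit, where Pb is the price buyers pay.
Supply in terms of Pb becomes Qs = -257 + 6(Pb + 38) = -29 + 6Pb. Setting this equal to demand: 670.2 - 1.6Pb = -29 + 6Pb, so Pb = 92.
Sellers receive Ps = 92 + 38 = 130; Q' = 670.2 − 1.6·92 = 523.
The subsidy expands output by 523 − 475 = 48 past the efficient level; on those units the gap between marginal cost and willingness to pay runs from 0 up to 38.
DWL = ½ × 38 × 48 = 912.

Deadweight loss = £912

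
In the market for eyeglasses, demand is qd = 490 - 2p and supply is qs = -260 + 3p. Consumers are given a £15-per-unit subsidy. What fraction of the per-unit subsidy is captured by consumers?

Consumer share = 0.6

Pre-subsidy: 490 - 2p = -260 + 3p gives p* = 150, q* = 190.
With the rebate, buyers effectively pay pb = ps − 15, where ps is the price sellers receive.
Demand in terms of ps becomes qd = 490 − 2(ps − 15) = 520 - 2ps. Setting this equal to supply: 520 - 2ps = -260 + 3ps, so ps = 156.
Buyers pay pb = 156 − 15 = 141; q' = -260 + 3·156 = 208.
Buyers' price falls by p* − pb = 150 − 141 = 9; sellers' price rises by ps − p* = 156 − 150 = 6.
So consumers capture 9/15 = 0.6 of each unit of subsidy.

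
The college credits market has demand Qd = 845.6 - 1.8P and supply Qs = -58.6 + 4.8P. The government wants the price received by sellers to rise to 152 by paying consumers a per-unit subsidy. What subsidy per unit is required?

Required subsidy s = 55 per unit

At a seller price of 152, quantity supplied is -58.6 + 4.8·152 = 671.
Buyers absorb 671 only when they pay Pb with 845.6 − 1.8·Pb = 671, i.e. Pb = 97.
s = Ps − Pb = 152 − 97 = 55.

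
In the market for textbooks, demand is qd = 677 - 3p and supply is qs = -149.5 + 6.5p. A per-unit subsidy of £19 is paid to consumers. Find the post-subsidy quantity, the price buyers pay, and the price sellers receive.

Pre-subsidy: 677 - 3p = -149.5 + 6.5p gives p* = 87, q* = 416.
With the rebate, buyers effectively pay pb = ps − 19, where ps is the price sellers receive.
Demand in terms of ps becomes qd = 677 − 3(ps − 19) = 734 - 3ps. Setting this equal to supply: 734 - 3ps = -149.5 + 6.5ps, so ps = 93.
Buyers pay pb = 93 − 19 = 74; q' = -149.5 + 6.5·93 = 455.

q' = 455; buyers pay £74; sellers receive £93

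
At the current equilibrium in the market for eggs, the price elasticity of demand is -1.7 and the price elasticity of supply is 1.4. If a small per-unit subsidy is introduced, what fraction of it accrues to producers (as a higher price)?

Producer share = 17/31

For a small subsidy around the equilibrium, the benefit split depends on the relative slopes, which at a point are proportional to the elasticities.
Buyer share = εs/(εs + |εd|) = 1.4/(1.4 + 1.7) = 14/31; seller share = |εd|/(εs + |εd|) = 17/31.
So producers capture 17/31 of the subsidy.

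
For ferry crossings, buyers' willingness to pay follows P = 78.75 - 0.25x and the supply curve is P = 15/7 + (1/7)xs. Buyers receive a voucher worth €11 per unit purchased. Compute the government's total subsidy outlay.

Pre-subsidy: 78.75 - 0.25x = 15/7 + (1/7)x gives x* = 195 and P* = 30.
With the rebate, buyers effectively pay Pb = Ps − 11, where Ps is the price sellers receive.
On the curves, Pb = 78.75 - 0.25x and Ps = 15/7 + (1/7)x; the wedge Ps − Pb = 11 gives 15/7 + (1/7)x − (78.75 - 0.25x) = 11, so x' = 223.
Then Pb = 78.75 − 0.25·223 = 23 and Ps = 15/7 + (1/7)·223 = 34.
Government outlay = subsidy × quantity = 11 × 223 = 2453.

Government cost = €2453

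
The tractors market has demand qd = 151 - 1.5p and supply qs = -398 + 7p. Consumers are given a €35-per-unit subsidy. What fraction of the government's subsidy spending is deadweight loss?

DWL / government spending = 147/662

Pre-subsidy: 151 - 1.5p = -398 + 7p gives p* = 1098/17, q* = 920/17.
With the rebate, buyers effectively pay pb = ps − 35, where ps is the price sellers receive.
Demand in terms of ps becomes qd = 151 − 1.5(ps − 35) = 203.5 - 1.5ps. Setting this equal to supply: 203.5 - 1.5ps = -398 + 7ps, so ps = 1203/17.
Buyers pay pb = 1203/17 − 35 = 608/17; q' = -398 + 7·(1203/17) = 1655/17.
ΔCS = ½(920/17 + 1655/17)(1098/17 − 608/17) = 630875/289; ΔPS = ½(920/17 + 1655/17)(1203/17 − 1098/17) = 270375/578.
Government spending = 35 × 1655/17 = 57925/17.
DWL = ½ × 35 × (1655/17 − 920/17) = 25725/34; fraction = (25725/34) / (57925/17) = 147/662.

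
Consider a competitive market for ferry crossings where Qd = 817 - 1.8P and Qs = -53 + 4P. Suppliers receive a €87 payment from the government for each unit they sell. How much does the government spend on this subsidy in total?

Pre-subsidy: 817 - 1.8P = -53 + 4P gives P* = 150, Q* = 547.
With the subsidy, sellers receive Ps = Pb + 87 for each unit, where Pb is the price buyers pay.
Supply in terms of Pb becomes Qs = -53 + 4(Pb + 87) = 295 + 4Pb. Setting this equal to demand: 817 - 1.8Pb = 295 + 4Pb, so Pb = 90.
Sellers receive Ps = 90 + 87 = 177; Q' = 817 − 1.8·90 = 655.
Government outlay = subsidy × quantity = 87 × 655 = 56985.

Government cost = €56985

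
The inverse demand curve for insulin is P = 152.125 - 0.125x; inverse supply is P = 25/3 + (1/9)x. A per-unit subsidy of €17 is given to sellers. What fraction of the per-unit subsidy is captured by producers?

Pre-subsidy: 152.125 - 0.125x = 25/3 + (1/9)x gives x* = 609 and P* = 76.
With the subsidy, sellers receive Ps = Pb + 17 for each unit, where Pb is the price buyers pay.
On the curves, Pb = 152.125 - 0.125x and Ps = 25/3 + (1/9)x; the wedge Ps − Pb = 17 gives 25/3 + (1/9)x − (152.125 - 0.125x) = 17, so x' = 681.
Then Pb = 152.125 − 0.125·681 = 67 and Ps = 25/3 + (1/9)·681 = 84.
Buyers' price falls by P* − Pb = 76 − 67 = 9; sellers' price rises by Ps − P* = 84 − 76 = 8.
So producers capture 8/17 = 8/17 of each unit of subsidy.

Producer share = 8/17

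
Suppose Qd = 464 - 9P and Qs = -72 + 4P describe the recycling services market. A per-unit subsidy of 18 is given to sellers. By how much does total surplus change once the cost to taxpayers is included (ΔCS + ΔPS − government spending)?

Net change in total surplus = -5832/13

Pre-subsidy: 464 - 9P = -72 + 4P gives P* = 536/13, Q* = 1208/13.
With the subsidy, sellers receive Ps = Pb + 18 for each unit, where Pb is the price buyers pay.
Supply in terms of Pb becomes Qs = -72 + 4(Pb + 18) = 0 + 4Pb. Setting this equal to demand: 464 - 9Pb = 0 + 4Pb, so Pb = 464/13.
Sellers receive Ps = 464/13 + 18 = 698/13; Q' = 464 − 9·(464/13) = 1856/13.
ΔCS = ½(1208/13 + 1856/13)(536/13 − 464/13) = 110304/169; ΔPS = ½(1208/13 + 1856/13)(698/13 − 536/13) = 248184/169.
Government spending = 18 × 1856/13 = 33408/13.
Net change = 110304/169 + 248184/169 − 33408/13 = -5832/13. The loss equals the DWL triangle ½·18·648/13.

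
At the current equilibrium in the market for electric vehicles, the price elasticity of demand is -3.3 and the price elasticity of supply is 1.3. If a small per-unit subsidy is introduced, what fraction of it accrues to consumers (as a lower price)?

Consumer share = 13/46

For a small subsidy around the equilibrium, the benefit split depends on the relative slopes, which at a point are proportional to the elasticities.
Buyer share = εs/(εs + |εd|) = 1.3/(1.3 + 3.3) = 13/46; seller share = |εd|/(εs + |εd|) = 33/46.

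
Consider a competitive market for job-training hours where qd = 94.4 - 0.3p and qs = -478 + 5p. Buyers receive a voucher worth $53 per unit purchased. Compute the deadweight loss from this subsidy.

Pre-subsidy: 94.4 - 0.3p = -478 + 5p gives p* = 108, q* = 62.
With the rebate, buyers effectively pay pb = ps − 53, where ps is the price sellers receive.
Demand in terms of ps becomes qd = 94.4 − 0.3(ps − 53) = 110.3 - 0.3ps. Setting this equal to supply: 110.3 - 0.3ps = -478 + 5ps, so ps = 111.
Buyers pay pb = 111 − 53 = 58; q' = -478 + 5·111 = 77.
The subsidy expands output by 77 − 62 = 15 past the efficient level; on those units the gap between marginal cost and willingness to pay runs from 0 up to 53.
DWL = ½ × 53 × 15 = 397.5.

Deadweight loss = $397.5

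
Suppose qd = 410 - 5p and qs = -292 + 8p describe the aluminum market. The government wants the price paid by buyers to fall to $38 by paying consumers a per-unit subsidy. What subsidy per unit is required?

Required subsidy s = $26 per unit

At a buyer price of 38, quantity demanded is 410 − 5·38 = 220.
Sellers supply 220 only when they receive ps with -292 + 8·ps = 220, i.e. ps = 64.
s = ps − pb = 64 − 38 = 26.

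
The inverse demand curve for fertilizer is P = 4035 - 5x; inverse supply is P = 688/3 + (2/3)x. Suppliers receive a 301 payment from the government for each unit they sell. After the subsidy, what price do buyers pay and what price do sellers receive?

Buyers pay 6995/17; sellers receive 12112/17

Pre-subsidy: 4035 - 5x = 688/3 + (2/3)x gives x* = 11417/17 and P* = 11510/17.
With the subsidy, sellers receive Ps = Pb + 301 for each unit, where Pb is the price buyers pay.
On the curves, Pb = 4035 - 5x and Ps = 688/3 + (2/3)x; the wedge Ps − Pb = 301 gives 688/3 + (2/3)x − (4035 - 5x) = 301, so x' = 12320/17.
Then Pb = 4035 − 5·(12320/17) = 6995/17 and Ps = 688/3 + (2/3)·(12320/17) = 12112/17.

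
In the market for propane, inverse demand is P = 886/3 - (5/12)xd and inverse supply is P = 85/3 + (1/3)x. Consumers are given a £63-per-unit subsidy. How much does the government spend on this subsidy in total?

Pre-subsidy: 886/3 - (5/12)x = 85/3 + (1/3)x gives x* = 356 and P* = 147.
With the rebate, buyers effectively pay Pb = Ps − 63, where Ps is the price sellers receive.
On the curves, Pb = 886/3 - (5/12)x and Ps = 85/3 + (1/3)x; the wedge Ps − Pb = 63 gives 85/3 + (1/3)x − (886/3 - (5/12)x) = 63, so x' = 440.
Then Pb = 886/3 − (5/12)·440 = 112 and Ps = 85/3 + (1/3)·440 = 175.
Government outlay = subsidy × quantity = 63 × 440 = 27720.

Government cost = £27720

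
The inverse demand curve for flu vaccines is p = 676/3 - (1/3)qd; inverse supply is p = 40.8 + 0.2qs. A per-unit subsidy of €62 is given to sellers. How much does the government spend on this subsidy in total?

Government cost = €28659.5

Pre-subsidy: 676/3 - (1/3)q = 40.8 + 0.2q gives q* = 346 and p* = 110.
With the subsidy, sellers receive ps = pb + 62 for each unit, where pb is the price buyers pay.
On the curves, pb = 676/3 - (1/3)q and ps = 40.8 + 0.2q; the wedge ps − pb = 62 gives 40.8 + 0.2q − (676/3 - (1/3)q) = 62, so q' = 462.25.
Then pb = 676/3 − (1/3)·462.25 = 71.25 and ps = 40.8 + 0.2·462.25 = 133.25.
Government outlay = subsidy × quantity = 62 × 462.25 = 28659.5.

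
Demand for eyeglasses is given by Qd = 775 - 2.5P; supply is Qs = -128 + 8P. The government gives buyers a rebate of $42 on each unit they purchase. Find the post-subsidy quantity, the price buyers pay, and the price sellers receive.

Pre-subsidy: 775 - 2.5P = -128 + 8P gives P* = 86, Q* = 560.
With the rebate, buyers effectively pay Pb = Ps − 42, where Ps is the price sellers receive.
Demand in terms of Ps becomes Qd = 775 − 2.5(Ps − 42) = 880 - 2.5Ps. Setting this equal to supply: 880 - 2.5Ps = -128 + 8Ps, so Ps = 96.
Buyers pay Pb = 96 − 42 = 54; Q' = -128 + 8·96 = 640.

Q' = 640; buyers pay $54; sellers receive $96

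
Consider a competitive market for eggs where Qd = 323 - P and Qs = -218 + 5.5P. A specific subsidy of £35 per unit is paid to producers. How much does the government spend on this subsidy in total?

Pre-subsidy: 323 - P = -218 + 5.5P gives P* = 1082/13, Q* = 3117/13.
With the subsidy, sellers receive Ps = Pb + 35 for each unit, where Pb is the price buyers pay.
Supply in terms of Pb becomes Qs = -218 + 5.5(Pb + 35) = -25.5 + 5.5Pb. Setting this equal to demand: 323 - Pb = -25.5 + 5.5Pb, so Pb = 697/13.
Sellers receive Ps = 697/13 + 35 = 1152/13; Q' = 323 − 1·(697/13) = 3502/13.
Government outlay = subsidy × quantity = 35 × 3502/13 = 122570/13.

Government cost = 122570/13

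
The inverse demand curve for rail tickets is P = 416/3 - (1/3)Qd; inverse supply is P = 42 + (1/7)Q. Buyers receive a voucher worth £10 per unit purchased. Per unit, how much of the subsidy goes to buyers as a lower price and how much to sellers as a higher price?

Buyers gain £7 per unit; sellers gain £3 per unit

Pre-subsidy: 416/3 - (1/3)Q = 42 + (1/7)Q gives Q* = 203 and P* = 71.
With the rebate, buyers effectively pay Pb = Ps − 10, where Ps is the price sellers receive.
On the curves, Pb = 416/3 - (1/3)Q and Ps = 42 + (1/7)Q; the wedge Ps − Pb = 10 gives 42 + (1/7)Q − (416/3 - (1/3)Q) = 10, so Q' = 224.
Then Pb = 416/3 − (1/3)·224 = 64 and Ps = 42 + (1/7)·224 = 74.
Buyers' price falls by P* − Pb = 71 − 64 = 7; sellers' price rises by Ps − P* = 74 − 71 = 3.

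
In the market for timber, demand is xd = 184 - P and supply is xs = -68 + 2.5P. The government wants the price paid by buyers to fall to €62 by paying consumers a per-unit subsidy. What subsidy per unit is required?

Required subsidy s = €14 per unit

At a buyer price of 62, quantity demanded is 184 − 1·62 = 122.
Sellers supply 122 only when they receive Ps with -68 + 2.5·Ps = 122, i.e. Ps = 76.
s = Ps − Pb = 76 − 62 = 14.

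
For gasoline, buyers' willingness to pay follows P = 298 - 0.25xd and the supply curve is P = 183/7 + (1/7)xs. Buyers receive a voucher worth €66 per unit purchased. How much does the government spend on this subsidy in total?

Pre-subsidy: 298 - 0.25x = 183/7 + (1/7)x gives x* = 692 and P* = 125.
With the rebate, buyers effectively pay Pb = Ps − 66, where Ps is the price sellers receive.
On the curves, Pb = 298 - 0.25x and Ps = 183/7 + (1/7)x; the wedge Ps − Pb = 66 gives 183/7 + (1/7)x − (298 - 0.25x) = 66, so x' = 860.
Then Pb = 298 − 0.25·860 = 83 and Ps = 183/7 + (1/7)·860 = 149.
Government outlay = subsidy × quantity = 66 × 860 = 56760.

Government cost = €56760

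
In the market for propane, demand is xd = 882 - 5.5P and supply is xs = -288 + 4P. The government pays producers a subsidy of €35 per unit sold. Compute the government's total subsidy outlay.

Government cost = 189980/19

Pre-subsidy: 882 - 5.5P = -288 + 4P gives P* = 2340/19, x* = 3888/19.
With the subsidy, sellers receive Ps = Pb + 35 for each unit, where Pb is the price buyers pay.
Supply in terms of Pb becomes xs = -288 + 4(Pb + 35) = -148 + 4Pb. Setting this equal to demand: 882 - 5.5Pb = -148 + 4Pb, so Pb = 2060/19.
Sellers receive Ps = 2060/19 + 35 = 2725/19; x' = 882 − 5.5·(2060/19) = 5428/19.
Government outlay = subsidy × quantity = 35 × 5428/19 = 189980/19.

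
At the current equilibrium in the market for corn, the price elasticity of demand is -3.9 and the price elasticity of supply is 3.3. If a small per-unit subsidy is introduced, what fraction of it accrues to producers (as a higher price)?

Producer share = 13/24

For a small subsidy around the equilibrium, the benefit split depends on the relative slopes, which at a point are proportional to the elasticities.
Buyer share = εs/(εs + |εd|) = 3.3/(3.3 + 3.9) = 11/24; seller share = |εd|/(εs + |εd|) = 13/24.
So producers capture 13/24 of the subsidy.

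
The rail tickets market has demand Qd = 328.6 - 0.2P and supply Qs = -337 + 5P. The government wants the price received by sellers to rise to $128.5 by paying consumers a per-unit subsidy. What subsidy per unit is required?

Required subsidy s = $13 per unit

At a seller price of 128.5, quantity supplied is -337 + 5·128.5 = 305.5.
Buyers absorb 305.5 only when they pay Pb with 328.6 − 0.2·Pb = 305.5, i.e. Pb = 115.5.
s = Ps − Pb = 128.5 − 115.5 = 13.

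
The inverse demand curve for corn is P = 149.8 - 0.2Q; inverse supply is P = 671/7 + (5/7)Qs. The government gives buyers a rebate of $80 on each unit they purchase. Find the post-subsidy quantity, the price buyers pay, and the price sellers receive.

Pre-subsidy: 149.8 - 0.2Q = 671/7 + (5/7)Q gives Q* = 59 and P* = 138.
With the rebate, buyers effectively pay Pb = Ps − 80, where Ps is the price sellers receive.
On the curves, Pb = 149.8 - 0.2Q and Ps = 671/7 + (5/7)Q; the wedge Ps − Pb = 80 gives 671/7 + (5/7)Q − (149.8 - 0.2Q) = 80, so Q' = 146.5.
Then Pb = 149.8 − 0.2·146.5 = 120.5 and Ps = 671/7 + (5/7)·146.5 = 200.5.

Q' = 146.5; buyers pay $120.5; sellers receive $200.5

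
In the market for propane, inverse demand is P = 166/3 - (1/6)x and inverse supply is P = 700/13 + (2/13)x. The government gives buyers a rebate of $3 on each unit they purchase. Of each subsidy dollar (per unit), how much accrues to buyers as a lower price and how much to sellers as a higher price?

Pre-subsidy: 166/3 - (1/6)x = 700/13 + (2/13)x gives x* = 4.64 and P* = 54.56.
With the rebate, buyers effectively pay Pb = Ps − 3, where Ps is the price sellers receive.
On the curves, Pb = 166/3 - (1/6)x and Ps = 700/13 + (2/13)x; the wedge Ps − Pb = 3 gives 700/13 + (2/13)x − (166/3 - (1/6)x) = 3, so x' = 14.
Then Pb = 166/3 − (1/6)·14 = 53 and Ps = 700/13 + (2/13)·14 = 56.
Buyers' price falls by P* − Pb = 54.56 − 53 = 1.56; sellers' price rises by Ps − P* = 56 − 54.56 = 1.44.

Buyers gain $1.56 per unit; sellers gain $1.44 per unit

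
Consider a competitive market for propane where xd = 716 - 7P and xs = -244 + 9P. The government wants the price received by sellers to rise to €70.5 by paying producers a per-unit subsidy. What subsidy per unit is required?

At a seller price of 70.5, quantity supplied is -244 + 9·70.5 = 390.5.
Buyers absorb 390.5 only when they pay Pb with 716 − 7·Pb = 390.5, i.e. Pb = 46.5.
s = Ps − Pb = 70.5 − 46.5 = 24.

Required subsidy s = €24 per unit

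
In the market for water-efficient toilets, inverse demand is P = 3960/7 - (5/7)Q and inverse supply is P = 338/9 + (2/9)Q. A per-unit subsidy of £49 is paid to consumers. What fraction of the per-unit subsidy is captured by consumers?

Consumer share = 45/59

Pre-subsidy: 3960/7 - (5/7)Q = 338/9 + (2/9)Q gives Q* = 33274/59 and P* = 9610/59.
With the rebate, buyers effectively pay Pb = Ps − 49, where Ps is the price sellers receive.
On the curves, Pb = 3960/7 - (5/7)Q and Ps = 338/9 + (2/9)Q; the wedge Ps − Pb = 49 gives 338/9 + (2/9)Q − (3960/7 - (5/7)Q) = 49, so Q' = 36361/59.
Then Pb = 3960/7 − (5/7)·(36361/59) = 7405/59 and Ps = 338/9 + (2/9)·(36361/59) = 10296/59.
Buyers' price falls by P* − Pb = 9610/59 − 7405/59 = 2205/59; sellers' price rises by Ps − P* = 10296/59 − 9610/59 = 686/59.
So consumers capture (2205/59)/49 = 45/59 of each unit of subsidy.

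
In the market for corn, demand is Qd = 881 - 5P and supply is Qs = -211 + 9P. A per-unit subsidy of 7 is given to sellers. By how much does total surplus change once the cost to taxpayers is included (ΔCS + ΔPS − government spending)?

Pre-subsidy: 881 - 5P = -211 + 9P gives P* = 78, Q* = 491.
With the subsidy, sellers receive Ps = Pb + 7 for each unit, where Pb is the price buyers pay.
Supply in terms of Pb becomes Qs = -211 + 9(Pb + 7) = -148 + 9Pb. Setting this equal to demand: 881 - 5Pb = -148 + 9Pb, so Pb = 73.5.
Sellers receive Ps = 73.5 + 7 = 80.5; Q' = 881 − 5·73.5 = 513.5.
ΔCS = ½(491 + 513.5)(78 − 73.5) = 2260.125; ΔPS = ½(491 + 513.5)(80.5 − 78) = 1255.625.
Government spending = 7 × 513.5 = 3594.5.
Net change = 2260.125 + 1255.625 − 3594.5 = -78.75. The loss equals the DWL triangle ½·7·22.5.

Net change in total surplus = -78.75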